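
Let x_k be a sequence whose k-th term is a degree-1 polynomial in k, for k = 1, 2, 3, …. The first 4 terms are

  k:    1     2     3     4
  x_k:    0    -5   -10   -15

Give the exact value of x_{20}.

1st diffs: -5, -5, -5 (constant).
So x_k = -5k + 5.
Evaluating at k = 20 gives x_{20} = -95.

-95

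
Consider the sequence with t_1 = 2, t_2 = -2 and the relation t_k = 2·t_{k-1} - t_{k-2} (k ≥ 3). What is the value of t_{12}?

-42

Iterate the recurrence:
t_3 = -6; t_4 = -10; t_5 = -14; t_6 = -18; t_7 = -22; t_8 = -26; t_9 = -30; t_{10} = -34; t_{11} = -38; t_{12} = -42.
(Characteristic roots are 1 and 1.)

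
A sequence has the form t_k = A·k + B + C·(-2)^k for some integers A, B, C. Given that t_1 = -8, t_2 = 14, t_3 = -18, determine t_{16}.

196666

At k = 1, 2, 3: A + B - 2C = -8; 2A + B + 4C = 14; 3A + B - 8C = -18.
Subtracting the first from the second: A + 6C = 22.
Subtracting the second from the third: A - 12C = -32.
Solving: C = 3, A = 4, then B = -6.
Therefore t_{16} = 64 + (-6) + 3·65536 = 196666.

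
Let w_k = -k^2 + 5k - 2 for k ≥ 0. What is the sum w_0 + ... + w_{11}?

Over k = 0..11: Σk = 66, Σk² = 506.
Total = (-1)·506 + (5)·66 + (-2)·12 = -200.

-200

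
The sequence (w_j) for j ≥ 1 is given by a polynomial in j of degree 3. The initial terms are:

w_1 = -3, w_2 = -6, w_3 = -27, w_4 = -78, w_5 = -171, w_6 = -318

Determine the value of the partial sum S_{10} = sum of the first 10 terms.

1st diffs: -3, -21, -51, -93, -147.
2nd diffs: -18, -30, -42, -54.
3rd diffs: -12, -12, -12 (constant).
Newton forward-difference form: w_j = -3 + (-3)·C(j-1,1) + (-18)·C(j-1,2) + (-12)·C(j-1,3).
Continuing: -531, -822, -1203, -1686.
Summing j = 1..10 (10 terms) gives -4845.

-4845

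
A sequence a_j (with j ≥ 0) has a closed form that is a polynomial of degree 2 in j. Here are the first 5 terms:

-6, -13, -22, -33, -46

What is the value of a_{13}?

-253

1st diffs: -7, -9, -11, -13.
2nd diffs: -2, -2, -2 (constant).
So a_j = -j^2 - 6j - 6.
Evaluating at j = 13 gives a_{13} = -253.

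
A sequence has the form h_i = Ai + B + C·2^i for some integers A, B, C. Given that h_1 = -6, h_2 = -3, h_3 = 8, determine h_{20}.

At i = 1, 2, 3: A + B + 2C = -6; 2A + B + 4C = -3; 3A + B + 8C = 8.
Subtracting the first from the second: A + 2C = 3.
Subtracting the second from the third: A + 4C = 11.
Solving: C = 4, A = -5, then B = -9.
Hence h_{20} = -5·20 + (-9) + 4·1048576 = 4194195.

4194195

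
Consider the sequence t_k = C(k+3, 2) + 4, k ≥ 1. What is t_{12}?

109

C(15, 2) = 105, so t_{12} = 109.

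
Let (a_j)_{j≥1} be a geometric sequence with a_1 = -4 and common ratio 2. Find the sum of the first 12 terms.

a_j = (-4)·2^(j-1).
S = (-4)·(2^12 - 1)/(2 - 1) = (-4)·(4096 - 1)/(1) = -16380.

-16380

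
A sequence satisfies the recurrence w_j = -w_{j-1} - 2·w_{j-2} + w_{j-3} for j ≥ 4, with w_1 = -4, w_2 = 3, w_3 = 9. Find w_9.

195

w_4 = -19; w_5 = 4; w_6 = 43; w_7 = -70; w_8 = -12; w_9 = 195.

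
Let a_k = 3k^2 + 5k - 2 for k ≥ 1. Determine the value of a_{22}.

a_{22} = 3·22^2 + 5·22 - 2 = 1560.

1560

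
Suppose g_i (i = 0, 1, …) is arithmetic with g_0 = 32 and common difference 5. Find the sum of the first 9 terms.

g_i = 32 + (i - 0)·5.
g_8 = 72; S = 9·(32 + 72)/2 = 468.

468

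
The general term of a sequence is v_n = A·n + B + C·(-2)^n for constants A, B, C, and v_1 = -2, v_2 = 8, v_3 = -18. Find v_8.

500

At n = 1, 2, 3: A + B - 2C = -2; 2A + B + 4C = 8; 3A + B - 8C = -18.
Subtracting the first from the second: A + 6C = 10.
Subtracting the second from the third: A - 12C = -26.
Solving: C = 2, A = -2, then B = 4.
So v_n = -2·n + 4 + 2·(-2)^n; at n=8 this is 500.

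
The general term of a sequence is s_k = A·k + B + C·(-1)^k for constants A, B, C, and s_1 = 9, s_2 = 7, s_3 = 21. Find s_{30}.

175

Write the equations: A + B - C = 9; 2A + B + C = 7; 3A + B - C = 21.
Subtracting the first from the second: A + 2C = -2.
Subtracting the second from the third: A - 2C = 14.
Solving: C = -4, A = 6, then B = -1.
So s_k = 6·k + (-1) + (-4)·(-1)^k; at k=30 this is 175.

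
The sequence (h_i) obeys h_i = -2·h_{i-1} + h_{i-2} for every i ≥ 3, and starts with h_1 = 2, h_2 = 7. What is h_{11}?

h_3 = -12  h_4 = 31  h_5 = -74  h_6 = 179  h_7 = -432  h_8 = 1043  h_9 = -2518  h_{10} = 6079  h_{11} = -14676.

-14676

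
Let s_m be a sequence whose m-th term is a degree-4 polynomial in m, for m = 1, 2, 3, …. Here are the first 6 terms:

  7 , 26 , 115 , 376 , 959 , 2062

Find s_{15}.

1st diffs: 19, 89, 261, 583, 1103.
2nd diffs: 70, 172, 322, 520.
3rd diffs: 102, 150, 198.
4th diffs: 48, 48 (constant).
Newton forward-difference form: s_m = 7 + 19·C(m-1,1) + 70·C(m-1,2) + 102·C(m-1,3) + 48·C(m-1,4).
At m = 15: m-1 = 14, so s_{15} = 7 + 266 + 6370 + 37128 + 48048 = 91819.

91819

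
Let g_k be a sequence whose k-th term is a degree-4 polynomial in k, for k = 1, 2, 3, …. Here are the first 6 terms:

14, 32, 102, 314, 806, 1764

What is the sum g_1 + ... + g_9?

1st diffs: 18, 70, 212, 492, 958.
2nd diffs: 52, 142, 280, 466.
3rd diffs: 90, 138, 186.
4th diffs: 48, 48 (constant).
Newton forward-difference form: g_k = 14 + 18·C(k-1,1) + 52·C(k-1,2) + 90·C(k-1,3) + 48·C(k-1,4).
Continuing: 3422, 6062, 10014.
Summing k = 1..9 (9 terms) gives 22530.

22530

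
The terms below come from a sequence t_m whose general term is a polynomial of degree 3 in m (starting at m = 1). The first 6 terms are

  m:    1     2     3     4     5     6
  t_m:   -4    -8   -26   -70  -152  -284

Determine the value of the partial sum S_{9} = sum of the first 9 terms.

-2868

1st diffs: -4, -18, -44, -82, -132.
2nd diffs: -14, -26, -38, -50.
3rd diffs: -12, -12, -12 (constant).
Newton forward-difference form: t_m = -4 + (-4)·C(m-1,1) + (-14)·C(m-1,2) + (-12)·C(m-1,3).
Continuing: -478, -746, -1100.
Summing m = 1..9 (9 terms) gives -2868.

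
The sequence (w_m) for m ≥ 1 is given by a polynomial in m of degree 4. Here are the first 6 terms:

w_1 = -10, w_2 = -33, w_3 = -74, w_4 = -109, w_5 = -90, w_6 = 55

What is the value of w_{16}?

1st diffs: -23, -41, -35, 19, 145.
2nd diffs: -18, 6, 54, 126.
3rd diffs: 24, 48, 72.
4th diffs: 24, 24 (constant).
So w_m = m^4 - 6m^3 + 2m^2 - 2m - 5.
Evaluating at m = 16 gives w_{16} = 41435.

41435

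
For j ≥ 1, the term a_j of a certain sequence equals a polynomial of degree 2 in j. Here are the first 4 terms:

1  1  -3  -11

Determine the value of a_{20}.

1st diffs: 0, -4, -8.
2nd diffs: -4, -4 (constant).
Newton forward-difference form: a_j = 1 + (-4)·C(j-1,2).
At j = 20: j-1 = 19, so a_{20} = 1 - 684 = -683.

-683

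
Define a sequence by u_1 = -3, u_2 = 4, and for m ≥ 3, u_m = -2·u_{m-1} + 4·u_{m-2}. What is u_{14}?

7356416

Compute successive terms:
u_3 = -20  u_4 = 56  u_5 = -192  …  u_{11} = -217088  u_{12} = 702464  u_{13} = -2273280  u_{14} = 7356416.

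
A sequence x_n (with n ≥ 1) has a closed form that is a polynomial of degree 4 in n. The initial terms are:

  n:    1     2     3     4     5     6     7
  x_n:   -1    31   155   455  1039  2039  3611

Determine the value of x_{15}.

1st diffs: 32, 124, 300, 584, 1000, 1572.
2nd diffs: 92, 176, 284, 416, 572.
3rd diffs: 84, 108, 132, 156.
4th diffs: 24, 24, 24 (constant).
So x_n = n^4 + 4n^3 - 3n^2 - 2n - 1.
Evaluating at n = 15 gives x_{15} = 63419.

63419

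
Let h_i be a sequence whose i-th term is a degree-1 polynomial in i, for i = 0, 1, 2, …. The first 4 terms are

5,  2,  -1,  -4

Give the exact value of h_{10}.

1st diffs: -3, -3, -3 (constant).
So h_i = -3i + 5.
Evaluating at i = 10 gives h_{10} = -25.

-25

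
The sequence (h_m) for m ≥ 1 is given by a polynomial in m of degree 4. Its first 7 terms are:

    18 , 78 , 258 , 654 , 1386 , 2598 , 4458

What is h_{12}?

31038

1st diffs: 60, 180, 396, 732, 1212, 1860.
2nd diffs: 120, 216, 336, 480, 648.
3rd diffs: 96, 120, 144, 168.
4th diffs: 24, 24, 24 (constant).
Newton forward-difference form: h_m = 18 + 60·C(m-1,1) + 120·C(m-1,2) + 96·C(m-1,3) + 24·C(m-1,4).
At m = 12: m-1 = 11, so h_{12} = 18 + 660 + 6600 + 15840 + 7920 = 31038.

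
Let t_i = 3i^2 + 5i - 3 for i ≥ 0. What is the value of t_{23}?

1699

t_{23} = 3·23^2 + 5·23 - 3 = 1699.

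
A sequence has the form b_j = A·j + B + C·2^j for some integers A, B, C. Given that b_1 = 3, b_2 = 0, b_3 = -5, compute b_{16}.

Write the equations: A + B + 2C = 3; 2A + B + 4C = 0; 3A + B + 8C = -5.
Subtracting the first from the second: A + 2C = -3.
Subtracting the second from the third: A + 4C = -5.
Solving: C = -1, A = -1, then B = 6.
Hence b_{16} = -1·16 + 6 + (-1)·65536 = -65546.

-65546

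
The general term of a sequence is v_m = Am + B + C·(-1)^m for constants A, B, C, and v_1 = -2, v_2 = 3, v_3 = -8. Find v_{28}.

-75

The three given values yield: A + B - C = -2; 2A + B + C = 3; 3A + B - C = -8.
Subtracting the first from the second: A + 2C = 5.
Subtracting the second from the third: A - 2C = -11.
Solving: C = 4, A = -3, then B = 5.
Hence v_{28} = -3·28 + 5 + 4·1 = -75.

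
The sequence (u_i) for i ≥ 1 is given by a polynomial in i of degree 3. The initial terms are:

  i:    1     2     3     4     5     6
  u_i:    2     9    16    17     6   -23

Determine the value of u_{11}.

1st diffs: 7, 7, 1, -11, -29.
2nd diffs: 0, -6, -12, -18.
3rd diffs: -6, -6, -6 (constant).
Newton forward-difference form: u_i = 2 + 7·C(i-1,1) + (-6)·C(i-1,3).
At i = 11: i-1 = 10, so u_{11} = 2 + 70 - 720 = -648.

-648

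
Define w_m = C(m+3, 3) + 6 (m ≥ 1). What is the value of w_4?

C(7, 3) = 35, so w_4 = 41.

41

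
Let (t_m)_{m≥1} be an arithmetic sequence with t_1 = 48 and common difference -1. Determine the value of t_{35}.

t_m = 48 + (m - 1)·(-1).
t_{35} = 48 + 34·(-1) = 14.

14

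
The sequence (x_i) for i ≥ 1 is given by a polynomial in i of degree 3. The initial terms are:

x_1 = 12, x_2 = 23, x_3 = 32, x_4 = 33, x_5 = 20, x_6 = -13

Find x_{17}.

1st diffs: 11, 9, 1, -13, -33.
2nd diffs: -2, -8, -14, -20.
3rd diffs: -6, -6, -6 (constant).
Newton forward-difference form: x_i = 12 + 11·C(i-1,1) + (-2)·C(i-1,2) + (-6)·C(i-1,3).
At i = 17: i-1 = 16, so x_{17} = 12 + 176 - 240 - 3360 = -3412.

-3412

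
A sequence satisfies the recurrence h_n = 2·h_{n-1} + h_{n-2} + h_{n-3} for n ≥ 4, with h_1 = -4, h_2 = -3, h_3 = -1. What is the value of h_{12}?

-14886

Compute successive terms:
h_4 = -9  h_5 = -22  h_6 = -54  h_7 = -139  h_8 = -354  h_9 = -901  h_{10} = -2295  h_{11} = -5845  h_{12} = -14886.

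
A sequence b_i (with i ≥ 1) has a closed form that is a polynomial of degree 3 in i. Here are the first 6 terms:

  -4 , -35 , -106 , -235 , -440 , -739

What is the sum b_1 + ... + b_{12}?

1st diffs: -31, -71, -129, -205, -299.
2nd diffs: -40, -58, -76, -94.
3rd diffs: -18, -18, -18 (constant).
Newton forward-difference form: b_i = -4 + (-31)·C(i-1,1) + (-40)·C(i-1,2) + (-18)·C(i-1,3).
Continuing: …, -1150, -1691, -2380, -3235, …, b_{12} = -5515.
Summing i = 1..12 (12 terms) gives -19804.

-19804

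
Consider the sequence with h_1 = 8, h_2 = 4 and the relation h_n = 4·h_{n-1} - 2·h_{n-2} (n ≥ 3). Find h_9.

-4480

h_3 = 0; h_4 = -8; h_5 = -32; h_6 = -112; h_7 = -384; h_8 = -1312; h_9 = -4480.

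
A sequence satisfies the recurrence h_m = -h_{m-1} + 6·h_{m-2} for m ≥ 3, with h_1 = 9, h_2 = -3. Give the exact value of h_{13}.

2251713

Step forward from the initial values:
h_3 = 57, h_4 = -75, h_5 = 417, …, h_{10} = -80211, h_{11} = 252921, h_{12} = -734187, h_{13} = 2251713.
(Characteristic roots are 2 and -3.)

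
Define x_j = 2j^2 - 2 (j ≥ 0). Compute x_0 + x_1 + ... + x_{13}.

Over j = 0..13: Σj = 91, Σj² = 819.
Total = (2)·819 + (-2)·14 = 1610.

1610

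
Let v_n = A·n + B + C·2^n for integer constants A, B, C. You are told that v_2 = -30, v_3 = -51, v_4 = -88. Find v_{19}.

-2097251

Write the equations: 2A + B + 4C = -30; 3A + B + 8C = -51; 4A + B + 16C = -88.
Subtracting the first from the second: A + 4C = -21.
Subtracting the second from the third: A + 8C = -37.
Solving: C = -4, A = -5, then B = -4.
So v_n = -5·n + (-4) + (-4)·2^n; at n=19 this is -2097251.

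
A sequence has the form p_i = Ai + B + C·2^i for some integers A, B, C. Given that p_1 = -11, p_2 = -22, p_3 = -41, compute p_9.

At i = 1, 2, 3: A + B + 2C = -11; 2A + B + 4C = -22; 3A + B + 8C = -41.
Subtracting the first from the second: A + 2C = -11.
Subtracting the second from the third: A + 4C = -19.
Solving: C = -4, A = -3, then B = 0.
Hence p_9 = -3·9 + 0 + (-4)·512 = -2075.

-2075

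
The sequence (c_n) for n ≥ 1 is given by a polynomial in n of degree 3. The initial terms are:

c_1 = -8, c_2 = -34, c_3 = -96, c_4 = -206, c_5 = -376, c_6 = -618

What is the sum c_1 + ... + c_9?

-5544

1st diffs: -26, -62, -110, -170, -242.
2nd diffs: -36, -48, -60, -72.
3rd diffs: -12, -12, -12 (constant).
Newton forward-difference form: c_n = -8 + (-26)·C(n-1,1) + (-36)·C(n-1,2) + (-12)·C(n-1,3).
Continuing: -944, -1366, -1896.
Summing n = 1..9 (9 terms) gives -5544.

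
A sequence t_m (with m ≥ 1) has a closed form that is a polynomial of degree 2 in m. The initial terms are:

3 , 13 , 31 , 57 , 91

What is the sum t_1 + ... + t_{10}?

1440

1st diffs: 10, 18, 26, 34.
2nd diffs: 8, 8, 8 (constant).
Newton forward-difference form: t_m = 3 + 10·C(m-1,1) + 8·C(m-1,2).
Continuing: …, 133, 183, 241, 307, …, t_{10} = 381.
Summing m = 1..10 (10 terms) gives 1440.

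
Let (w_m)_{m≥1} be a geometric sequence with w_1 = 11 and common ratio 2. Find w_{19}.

2883584

w_m = 11·2^(m-1).
w_{19} = 11·2^18 = 2883584.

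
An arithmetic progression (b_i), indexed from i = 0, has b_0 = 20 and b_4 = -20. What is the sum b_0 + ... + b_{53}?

Common difference d = (-20 - 20) / (4 - 0) = -10.
b_i = 20 + (i - 0)·(-10).
b_{53} = -510; S = 54·(20 + (-510))/2 = -13230.

-13230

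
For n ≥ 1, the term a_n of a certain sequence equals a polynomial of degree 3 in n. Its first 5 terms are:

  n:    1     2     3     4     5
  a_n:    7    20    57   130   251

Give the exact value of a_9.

1455

1st diffs: 13, 37, 73, 121.
2nd diffs: 24, 36, 48.
3rd diffs: 12, 12 (constant).
So a_n = 2n^3 - n + 6.
Evaluating at n = 9 gives a_9 = 1455.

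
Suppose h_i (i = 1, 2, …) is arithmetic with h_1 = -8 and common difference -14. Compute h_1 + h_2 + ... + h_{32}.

h_i = -8 + (i - 1)·(-14).
h_{32} = -442; S = 32·(-8 + (-442))/2 = -7200.

-7200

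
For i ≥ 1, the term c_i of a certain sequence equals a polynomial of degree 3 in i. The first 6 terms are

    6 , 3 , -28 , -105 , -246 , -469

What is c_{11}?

1st diffs: -3, -31, -77, -141, -223.
2nd diffs: -28, -46, -64, -82.
3rd diffs: -18, -18, -18 (constant).
Newton forward-difference form: c_i = 6 + (-3)·C(i-1,1) + (-28)·C(i-1,2) + (-18)·C(i-1,3).
At i = 11: i-1 = 10, so c_{11} = 6 - 30 - 1260 - 2160 = -3444.

-3444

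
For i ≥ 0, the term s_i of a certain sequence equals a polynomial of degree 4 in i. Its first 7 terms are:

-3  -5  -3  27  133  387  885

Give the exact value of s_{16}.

1st diffs: -2, 2, 30, 106, 254, 498.
2nd diffs: 4, 28, 76, 148, 244.
3rd diffs: 24, 48, 72, 96.
4th diffs: 24, 24, 24 (constant).
So s_i = i^4 - 2i^3 + i^2 - 2i - 3.
Evaluating at i = 16 gives s_{16} = 57565.

57565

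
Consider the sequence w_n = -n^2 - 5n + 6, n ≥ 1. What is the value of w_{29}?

-980

w_{29} = -1·29^2 - 5·29 + 6 = -980.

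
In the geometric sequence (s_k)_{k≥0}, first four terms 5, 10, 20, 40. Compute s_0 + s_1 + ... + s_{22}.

Common ratio r = 2.
s_k = 5·2^(k-0).
S = 5·(2^23 - 1)/(2 - 1) = 5·(8388608 - 1)/(1) = 41943035.

41943035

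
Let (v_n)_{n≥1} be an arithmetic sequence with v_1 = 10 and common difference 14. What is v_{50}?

v_n = 10 + (n - 1)·14.
v_{50} = 10 + 49·14 = 696.

696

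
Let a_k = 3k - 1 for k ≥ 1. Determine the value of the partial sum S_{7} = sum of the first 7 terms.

77

Over k = 1..7: Σk = 28.
Total = (3)·28 + (-1)·7 = 77.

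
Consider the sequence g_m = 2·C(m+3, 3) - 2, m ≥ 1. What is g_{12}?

908

C(15, 3) = 455, so g_{12} = 908.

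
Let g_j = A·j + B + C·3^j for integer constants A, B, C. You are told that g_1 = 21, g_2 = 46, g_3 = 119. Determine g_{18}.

1549681982

Write the equations: A + B + 3C = 21; 2A + B + 9C = 46; 3A + B + 27C = 119.
Subtracting the first from the second: A + 6C = 25.
Subtracting the second from the third: A + 18C = 73.
Solving: C = 4, A = 1, then B = 8.
So g_j = 1·j + 8 + 4·3^j; at j=18 this is 1549681982.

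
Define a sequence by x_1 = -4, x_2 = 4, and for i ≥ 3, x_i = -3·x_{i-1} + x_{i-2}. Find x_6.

Iterate the recurrence:
x_3 = -16;  x_4 = 52;  x_5 = -172;  x_6 = 568.

568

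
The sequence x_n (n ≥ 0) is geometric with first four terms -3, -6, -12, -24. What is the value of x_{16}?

Common ratio r = 2.
x_n = (-3)·2^(n-0).
x_{16} = (-3)·2^16 = -196608.

-196608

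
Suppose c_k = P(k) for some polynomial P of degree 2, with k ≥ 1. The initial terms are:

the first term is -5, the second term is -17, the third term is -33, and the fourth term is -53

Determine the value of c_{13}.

-413

1st diffs: -12, -16, -20.
2nd diffs: -4, -4 (constant).
Newton forward-difference form: c_k = -5 + (-12)·C(k-1,1) + (-4)·C(k-1,2).
At k = 13: k-1 = 12, so c_{13} = -5 - 144 - 264 = -413.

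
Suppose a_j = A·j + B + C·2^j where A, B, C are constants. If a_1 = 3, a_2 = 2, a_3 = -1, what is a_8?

Write the equations: A + B + 2C = 3; 2A + B + 4C = 2; 3A + B + 8C = -1.
Subtracting the first from the second: A + 2C = -1.
Subtracting the second from the third: A + 4C = -3.
Solving: C = -1, A = 1, then B = 4.
Hence a_8 = 1·8 + 4 + (-1)·256 = -244.

-244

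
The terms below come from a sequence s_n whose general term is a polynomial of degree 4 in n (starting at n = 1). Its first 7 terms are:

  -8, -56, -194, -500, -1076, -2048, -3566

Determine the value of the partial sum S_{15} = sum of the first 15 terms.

-224652

1st diffs: -48, -138, -306, -576, -972, -1518.
2nd diffs: -90, -168, -270, -396, -546.
3rd diffs: -78, -102, -126, -150.
4th diffs: -24, -24, -24 (constant).
Newton forward-difference form: s_n = -8 + (-48)·C(n-1,1) + (-90)·C(n-1,2) + (-78)·C(n-1,3) + (-24)·C(n-1,4).
Continuing: …, -5804, -8960, -13256, -18938, …, s_{15} = -61286.
Summing n = 1..15 (15 terms) gives -224652.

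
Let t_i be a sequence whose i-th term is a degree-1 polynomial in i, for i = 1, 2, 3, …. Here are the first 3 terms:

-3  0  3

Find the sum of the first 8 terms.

1st diffs: 3, 3 (constant).
So t_i = 3i - 6.
Continuing: …, 6, 9, 12, 15, …, t_8 = 18.
Summing i = 1..8 (8 terms) gives 60.

60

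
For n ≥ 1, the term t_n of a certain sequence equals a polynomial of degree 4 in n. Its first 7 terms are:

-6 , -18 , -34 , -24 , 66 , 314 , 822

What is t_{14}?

1st diffs: -12, -16, 10, 90, 248, 508.
2nd diffs: -4, 26, 80, 158, 260.
3rd diffs: 30, 54, 78, 102.
4th diffs: 24, 24, 24 (constant).
So t_n = n^4 - 5n^3 + 3n^2 - n - 4.
Evaluating at n = 14 gives t_{14} = 25266.

25266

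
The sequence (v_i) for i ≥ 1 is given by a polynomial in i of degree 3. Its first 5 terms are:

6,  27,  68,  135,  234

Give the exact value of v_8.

1st diffs: 21, 41, 67, 99.
2nd diffs: 20, 26, 32.
3rd diffs: 6, 6 (constant).
So v_i = i^3 + 4i^2 + 2i - 1.
Evaluating at i = 8 gives v_8 = 783.

783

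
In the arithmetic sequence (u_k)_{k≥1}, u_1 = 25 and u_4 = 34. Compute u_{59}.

Common difference d = (34 - 25) / (4 - 1) = 3.
u_k = 25 + (k - 1)·3.
u_{59} = 25 + 58·3 = 199.

199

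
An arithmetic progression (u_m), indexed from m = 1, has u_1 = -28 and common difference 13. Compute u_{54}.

661

u_m = -28 + (m - 1)·13.
u_{54} = -28 + 53·13 = 661.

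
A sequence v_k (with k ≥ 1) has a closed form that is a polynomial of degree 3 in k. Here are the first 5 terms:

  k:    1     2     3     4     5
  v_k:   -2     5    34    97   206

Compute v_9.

1st diffs: 7, 29, 63, 109.
2nd diffs: 22, 34, 46.
3rd diffs: 12, 12 (constant).
Newton forward-difference form: v_k = -2 + 7·C(k-1,1) + 22·C(k-1,2) + 12·C(k-1,3).
At k = 9: k-1 = 8, so v_9 = -2 + 56 + 616 + 672 = 1342.

1342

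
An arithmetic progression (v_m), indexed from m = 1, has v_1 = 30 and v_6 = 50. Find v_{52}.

Common difference d = (50 - 30) / (6 - 1) = 4.
v_m = 30 + (m - 1)·4.
v_{52} = 30 + 51·4 = 234.

234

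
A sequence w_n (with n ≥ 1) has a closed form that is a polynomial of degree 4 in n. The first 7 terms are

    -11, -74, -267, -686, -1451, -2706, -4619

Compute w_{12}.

1st diffs: -63, -193, -419, -765, -1255, -1913.
2nd diffs: -130, -226, -346, -490, -658.
3rd diffs: -96, -120, -144, -168.
4th diffs: -24, -24, -24 (constant).
Newton forward-difference form: w_n = -11 + (-63)·C(n-1,1) + (-130)·C(n-1,2) + (-96)·C(n-1,3) + (-24)·C(n-1,4).
At n = 12: n-1 = 11, so w_{12} = -11 - 693 - 7150 - 15840 - 7920 = -31614.

-31614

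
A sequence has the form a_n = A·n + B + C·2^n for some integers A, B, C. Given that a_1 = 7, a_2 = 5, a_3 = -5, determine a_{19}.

-2097029

Write the equations: A + B + 2C = 7; 2A + B + 4C = 5; 3A + B + 8C = -5.
Subtracting the first from the second: A + 2C = -2.
Subtracting the second from the third: A + 4C = -10.
Solving: C = -4, A = 6, then B = 9.
Hence a_{19} = 6·19 + 9 + (-4)·524288 = -2097029.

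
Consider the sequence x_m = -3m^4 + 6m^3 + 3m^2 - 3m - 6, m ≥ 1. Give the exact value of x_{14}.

-98244

x_{14} = -3·14^4 + 6·14^3 + 3·14^2 - 3·14 - 6 = -98244.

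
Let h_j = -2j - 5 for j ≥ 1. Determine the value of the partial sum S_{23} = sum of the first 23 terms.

Over j = 1..23: Σj = 276.
Total = (-2)·276 + (-5)·23 = -667.

-667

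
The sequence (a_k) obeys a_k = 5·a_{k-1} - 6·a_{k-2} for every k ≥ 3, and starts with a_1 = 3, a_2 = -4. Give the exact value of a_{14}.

Compute successive terms:
a_3 = -38; a_4 = -166; a_5 = -602; …; a_{11} = -577178; a_{12} = -1744846; a_{13} = -5261162; a_{14} = -15836734.
(Characteristic roots are 3 and 2.)

-15836734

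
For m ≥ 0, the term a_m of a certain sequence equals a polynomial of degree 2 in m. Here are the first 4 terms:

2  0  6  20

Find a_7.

1st diffs: -2, 6, 14.
2nd diffs: 8, 8 (constant).
Newton forward-difference form: a_m = 2 + (-2)·C(m,1) + 8·C(m,2).
At m = 7: m = 7, so a_7 = 2 - 14 + 168 = 156.

156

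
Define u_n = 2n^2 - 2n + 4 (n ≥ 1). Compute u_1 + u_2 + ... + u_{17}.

3332

Over n = 1..17: Σn = 153, Σn² = 1785.
Total = (2)·1785 + (-2)·153 + (4)·17 = 3332.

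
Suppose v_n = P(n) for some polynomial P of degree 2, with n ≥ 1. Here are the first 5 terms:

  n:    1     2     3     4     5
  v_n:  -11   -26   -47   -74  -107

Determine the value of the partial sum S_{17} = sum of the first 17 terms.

-6307

1st diffs: -15, -21, -27, -33.
2nd diffs: -6, -6, -6 (constant).
So v_n = -3n^2 - 6n - 2.
Continuing: …, -146, -191, -242, -299, …, v_{17} = -971.
Summing n = 1..17 (17 terms) gives -6307.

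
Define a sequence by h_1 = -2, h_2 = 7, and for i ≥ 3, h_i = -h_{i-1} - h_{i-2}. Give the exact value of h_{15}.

Step forward from the initial values:
h_3 = -5;  h_4 = -2;  h_5 = 7;  …;  h_{12} = -5;  h_{13} = -2;  h_{14} = 7;  h_{15} = -5.

-5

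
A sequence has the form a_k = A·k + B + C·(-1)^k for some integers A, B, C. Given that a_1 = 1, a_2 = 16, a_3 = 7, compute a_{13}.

37

Plug in k = 1, 2, 3: A + B - C = 1; 2A + B + C = 16; 3A + B - C = 7.
Subtracting the first from the second: A + 2C = 15.
Subtracting the second from the third: A - 2C = -9.
Solving: C = 6, A = 3, then B = 4.
Hence a_{13} = 3·13 + 4 + 6·(-1) = 37.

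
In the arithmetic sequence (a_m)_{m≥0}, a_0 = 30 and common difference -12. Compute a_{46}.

-522

a_m = 30 + (m - 0)·(-12).
a_{46} = 30 + 46·(-12) = -522.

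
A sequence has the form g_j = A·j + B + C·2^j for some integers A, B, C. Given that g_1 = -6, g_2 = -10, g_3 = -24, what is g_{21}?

Write the equations: A + B + 2C = -6; 2A + B + 4C = -10; 3A + B + 8C = -24.
Subtracting the first from the second: A + 2C = -4.
Subtracting the second from the third: A + 4C = -14.
Solving: C = -5, A = 6, then B = -2.
Therefore g_{21} = 126 + (-2) + (-5)·2097152 = -10485636.

-10485636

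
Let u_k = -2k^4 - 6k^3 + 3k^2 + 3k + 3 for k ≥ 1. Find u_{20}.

u_{20} = -2·20^4 - 6·20^3 + 3·20^2 + 3·20 + 3 = -366737.

-366737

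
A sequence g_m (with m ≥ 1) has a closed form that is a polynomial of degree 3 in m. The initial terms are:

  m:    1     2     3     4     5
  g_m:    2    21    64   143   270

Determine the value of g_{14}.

5553

1st diffs: 19, 43, 79, 127.
2nd diffs: 24, 36, 48.
3rd diffs: 12, 12 (constant).
So g_m = 2m^3 + 5m - 5.
Evaluating at m = 14 gives g_{14} = 5553.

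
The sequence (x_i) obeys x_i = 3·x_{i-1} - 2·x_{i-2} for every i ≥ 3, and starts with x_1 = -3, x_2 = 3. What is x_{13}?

24567

Iterate the recurrence:
x_3 = 15  x_4 = 39  x_5 = 87  …  x_{10} = 3063  x_{11} = 6135  x_{12} = 12279  x_{13} = 24567.
(Characteristic roots are 2 and 1.)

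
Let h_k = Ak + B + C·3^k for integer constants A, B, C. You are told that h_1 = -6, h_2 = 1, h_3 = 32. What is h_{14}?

At k = 1, 2, 3: A + B + 3C = -6; 2A + B + 9C = 1; 3A + B + 27C = 32.
Subtracting the first from the second: A + 6C = 7.
Subtracting the second from the third: A + 18C = 31.
Solving: C = 2, A = -5, then B = -7.
Therefore h_{14} = -70 + (-7) + 2·4782969 = 9565861.

9565861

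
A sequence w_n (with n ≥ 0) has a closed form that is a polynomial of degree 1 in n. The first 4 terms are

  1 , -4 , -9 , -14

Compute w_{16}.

1st diffs: -5, -5, -5 (constant).
So w_n = -5n + 1.
Evaluating at n = 16 gives w_{16} = -79.

-79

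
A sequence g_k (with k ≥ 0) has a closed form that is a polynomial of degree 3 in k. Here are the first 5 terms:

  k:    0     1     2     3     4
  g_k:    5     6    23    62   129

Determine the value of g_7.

558

1st diffs: 1, 17, 39, 67.
2nd diffs: 16, 22, 28.
3rd diffs: 6, 6 (constant).
Newton forward-difference form: g_k = 5 + 1·C(k,1) + 16·C(k,2) + 6·C(k,3).
At k = 7: k = 7, so g_7 = 5 + 7 + 336 + 210 = 558.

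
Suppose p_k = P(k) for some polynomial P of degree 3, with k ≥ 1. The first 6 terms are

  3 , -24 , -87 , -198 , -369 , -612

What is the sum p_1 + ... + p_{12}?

1st diffs: -27, -63, -111, -171, -243.
2nd diffs: -36, -48, -60, -72.
3rd diffs: -12, -12, -12 (constant).
Newton forward-difference form: p_k = 3 + (-27)·C(k-1,1) + (-36)·C(k-1,2) + (-12)·C(k-1,3).
Continuing: …, -939, -1362, -1893, -2544, …, p_{12} = -4254.
Summing k = 1..12 (12 terms) gives -15606.

-15606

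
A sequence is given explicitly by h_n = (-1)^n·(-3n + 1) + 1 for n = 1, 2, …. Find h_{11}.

33

(-1)^11 = -1; -3n + 1 at n=11 is -32; so h_{11} = 33.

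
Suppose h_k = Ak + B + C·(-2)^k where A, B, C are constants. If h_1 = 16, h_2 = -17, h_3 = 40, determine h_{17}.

655318

The three given values yield: A + B - 2C = 16; 2A + B + 4C = -17; 3A + B - 8C = 40.
Subtracting the first from the second: A + 6C = -33.
Subtracting the second from the third: A - 12C = 57.
Solving: C = -5, A = -3, then B = 9.
So h_k = -3·k + 9 + (-5)·(-2)^k; at k=17 this is 655318.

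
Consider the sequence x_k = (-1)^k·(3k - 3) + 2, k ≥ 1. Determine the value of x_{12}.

35

(-1)^12 = 1; 3k - 3 at k=12 is 33; so x_{12} = 35.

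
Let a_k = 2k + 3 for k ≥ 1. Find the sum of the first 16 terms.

Over k = 1..16: Σk = 136.
Total = (2)·136 + (3)·16 = 320.

320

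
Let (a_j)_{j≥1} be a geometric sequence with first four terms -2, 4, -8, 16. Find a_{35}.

-34359738368

Common ratio r = -2.
a_j = (-2)·(-2)^(j-1).
a_{35} = (-2)·(-2)^34 = -34359738368.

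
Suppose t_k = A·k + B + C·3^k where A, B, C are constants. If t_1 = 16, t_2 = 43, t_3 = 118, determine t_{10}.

236227

The three given values yield: A + B + 3C = 16; 2A + B + 9C = 43; 3A + B + 27C = 118.
Subtracting the first from the second: A + 6C = 27.
Subtracting the second from the third: A + 18C = 75.
Solving: C = 4, A = 3, then B = 1.
Therefore t_{10} = 30 + 1 + 4·59049 = 236227.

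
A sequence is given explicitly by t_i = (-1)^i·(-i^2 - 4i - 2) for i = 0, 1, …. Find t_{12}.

-194

(-1)^12 = 1; -i^2 - 4i - 2 at i=12 is -194; so t_{12} = -194.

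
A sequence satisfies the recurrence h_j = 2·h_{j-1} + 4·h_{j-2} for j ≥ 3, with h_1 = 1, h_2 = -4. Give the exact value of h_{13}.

Compute successive terms:
h_3 = -4, h_4 = -24, h_5 = -64, …, h_{10} = -24064, h_{11} = -77824, h_{12} = -251904, h_{13} = -815104.

-815104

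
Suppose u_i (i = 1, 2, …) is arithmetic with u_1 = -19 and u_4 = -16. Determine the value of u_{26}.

6

Common difference d = (-16 - (-19)) / (4 - 1) = 1.
u_i = -19 + (i - 1)·1.
u_{26} = -19 + 25·1 = 6.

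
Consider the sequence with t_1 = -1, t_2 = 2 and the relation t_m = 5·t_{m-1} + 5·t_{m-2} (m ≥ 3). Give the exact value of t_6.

1175

Step forward from the initial values:
t_3 = 5, t_4 = 35, t_5 = 200, t_6 = 1175.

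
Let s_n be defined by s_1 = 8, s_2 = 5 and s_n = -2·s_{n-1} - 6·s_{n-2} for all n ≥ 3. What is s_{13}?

-133888

Compute successive terms:
s_3 = -58;  s_4 = 86;  s_5 = 176;  …;  s_{10} = 464;  s_{11} = 69728;  s_{12} = -142240;  s_{13} = -133888.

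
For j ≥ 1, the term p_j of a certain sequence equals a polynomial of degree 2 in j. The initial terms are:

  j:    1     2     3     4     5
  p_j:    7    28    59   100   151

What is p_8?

364

1st diffs: 21, 31, 41, 51.
2nd diffs: 10, 10, 10 (constant).
Newton forward-difference form: p_j = 7 + 21·C(j-1,1) + 10·C(j-1,2).
At j = 8: j-1 = 7, so p_8 = 7 + 147 + 210 = 364.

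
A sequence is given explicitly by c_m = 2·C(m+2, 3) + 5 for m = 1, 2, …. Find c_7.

C(9, 3) = 84, so c_7 = 173.

173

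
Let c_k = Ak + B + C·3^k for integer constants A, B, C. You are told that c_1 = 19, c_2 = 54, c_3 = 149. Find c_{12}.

Write the equations: A + B + 3C = 19; 2A + B + 9C = 54; 3A + B + 27C = 149.
Subtracting the first from the second: A + 6C = 35.
Subtracting the second from the third: A + 18C = 95.
Solving: C = 5, A = 5, then B = -1.
Hence c_{12} = 5·12 + (-1) + 5·531441 = 2657264.

2657264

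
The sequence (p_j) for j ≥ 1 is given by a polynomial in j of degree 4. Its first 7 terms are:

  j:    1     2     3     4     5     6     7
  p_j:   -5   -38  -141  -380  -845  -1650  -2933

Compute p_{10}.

-11390

1st diffs: -33, -103, -239, -465, -805, -1283.
2nd diffs: -70, -136, -226, -340, -478.
3rd diffs: -66, -90, -114, -138.
4th diffs: -24, -24, -24 (constant).
Newton forward-difference form: p_j = -5 + (-33)·C(j-1,1) + (-70)·C(j-1,2) + (-66)·C(j-1,3) + (-24)·C(j-1,4).
At j = 10: j-1 = 9, so p_{10} = -5 - 297 - 2520 - 5544 - 3024 = -11390.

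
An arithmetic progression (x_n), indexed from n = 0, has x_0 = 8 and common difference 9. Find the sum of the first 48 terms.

10536

x_n = 8 + (n - 0)·9.
x_{47} = 431; S = 48·(8 + 431)/2 = 10536.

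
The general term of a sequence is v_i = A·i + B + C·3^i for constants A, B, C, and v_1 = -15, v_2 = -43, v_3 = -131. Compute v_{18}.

Plug in i = 1, 2, 3: A + B + 3C = -15; 2A + B + 9C = -43; 3A + B + 27C = -131.
Subtracting the first from the second: A + 6C = -28.
Subtracting the second from the third: A + 18C = -88.
Solving: C = -5, A = 2, then B = -2.
Hence v_{18} = 2·18 + (-2) + (-5)·387420489 = -1937102411.

-1937102411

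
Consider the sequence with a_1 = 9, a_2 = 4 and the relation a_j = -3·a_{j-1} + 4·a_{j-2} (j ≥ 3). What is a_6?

Applying the relation repeatedly:
a_3 = 24, a_4 = -56, a_5 = 264, a_6 = -1016.
(Characteristic roots are 1 and -4.)

-1016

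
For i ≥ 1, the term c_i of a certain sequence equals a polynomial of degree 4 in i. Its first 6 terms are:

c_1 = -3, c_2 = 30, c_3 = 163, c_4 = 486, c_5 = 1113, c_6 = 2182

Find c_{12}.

28630

1st diffs: 33, 133, 323, 627, 1069.
2nd diffs: 100, 190, 304, 442.
3rd diffs: 90, 114, 138.
4th diffs: 24, 24 (constant).
So c_i = i^4 + 5i^3 - 5i^2 - 2i - 2.
Evaluating at i = 12 gives c_{12} = 28630.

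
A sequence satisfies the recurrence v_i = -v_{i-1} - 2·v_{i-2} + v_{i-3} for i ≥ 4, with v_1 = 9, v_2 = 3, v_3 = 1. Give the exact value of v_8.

Applying the relation repeatedly:
v_4 = 2  v_5 = -1  v_6 = -2  v_7 = 6  v_8 = -3.

-3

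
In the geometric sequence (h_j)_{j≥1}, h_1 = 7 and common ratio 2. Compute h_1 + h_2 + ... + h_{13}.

h_j = 7·2^(j-1).
S = 7·(2^13 - 1)/(2 - 1) = 7·(8192 - 1)/(1) = 57337.

57337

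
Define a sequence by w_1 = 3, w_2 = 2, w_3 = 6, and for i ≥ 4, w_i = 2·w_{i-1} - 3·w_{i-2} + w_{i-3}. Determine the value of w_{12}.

-196

Step forward from the initial values:
w_4 = 9  w_5 = 2  w_6 = -17  w_7 = -31  w_8 = -9  w_9 = 58  w_{10} = 112  w_{11} = 41  w_{12} = -196.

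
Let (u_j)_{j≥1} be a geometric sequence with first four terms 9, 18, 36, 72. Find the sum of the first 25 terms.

301989879

Common ratio r = 2.
u_j = 9·2^(j-1).
S = 9·(2^25 - 1)/(2 - 1) = 9·(33554432 - 1)/(1) = 301989879.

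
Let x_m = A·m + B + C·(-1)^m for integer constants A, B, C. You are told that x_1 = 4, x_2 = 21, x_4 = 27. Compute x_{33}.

100

Write the equations: A + B - C = 4; 2A + B + C = 21; 4A + B + C = 27.
Subtracting the first from the second: A + 2C = 17.
Subtracting the second from the third: 2A = 6.
Solving: C = 7, A = 3, then B = 8.
So x_m = 3·m + 8 + 7·(-1)^m; at m=33 this is 100.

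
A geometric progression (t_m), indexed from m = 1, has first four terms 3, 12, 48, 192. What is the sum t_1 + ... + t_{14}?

Common ratio r = 4.
t_m = 3·4^(m-1).
S = 3·(4^14 - 1)/(4 - 1) = 3·(268435456 - 1)/(3) = 268435455.

268435455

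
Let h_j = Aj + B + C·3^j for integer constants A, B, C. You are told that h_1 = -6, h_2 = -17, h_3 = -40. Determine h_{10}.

-59097

At j = 1, 2, 3: A + B + 3C = -6; 2A + B + 9C = -17; 3A + B + 27C = -40.
Subtracting the first from the second: A + 6C = -11.
Subtracting the second from the third: A + 18C = -23.
Solving: C = -1, A = -5, then B = 2.
Therefore h_{10} = -50 + 2 + (-1)·59049 = -59097.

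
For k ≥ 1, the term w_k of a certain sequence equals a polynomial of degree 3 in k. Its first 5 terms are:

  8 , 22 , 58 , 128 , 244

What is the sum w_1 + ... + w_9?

1st diffs: 14, 36, 70, 116.
2nd diffs: 22, 34, 46.
3rd diffs: 12, 12 (constant).
Newton forward-difference form: w_k = 8 + 14·C(k-1,1) + 22·C(k-1,2) + 12·C(k-1,3).
Continuing: 418, 662, 988, 1408.
Summing k = 1..9 (9 terms) gives 3936.

3936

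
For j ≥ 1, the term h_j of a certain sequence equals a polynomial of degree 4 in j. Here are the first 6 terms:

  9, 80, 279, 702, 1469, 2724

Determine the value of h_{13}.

1st diffs: 71, 199, 423, 767, 1255.
2nd diffs: 128, 224, 344, 488.
3rd diffs: 96, 120, 144.
4th diffs: 24, 24 (constant).
So h_j = j^4 + 6j^3 + 3j^2 + 5j - 6.
Evaluating at j = 13 gives h_{13} = 42309.

42309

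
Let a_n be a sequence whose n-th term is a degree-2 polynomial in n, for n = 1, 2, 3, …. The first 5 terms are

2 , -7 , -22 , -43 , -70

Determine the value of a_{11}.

1st diffs: -9, -15, -21, -27.
2nd diffs: -6, -6, -6 (constant).
Newton forward-difference form: a_n = 2 + (-9)·C(n-1,1) + (-6)·C(n-1,2).
At n = 11: n-1 = 10, so a_{11} = 2 - 90 - 270 = -358.

-358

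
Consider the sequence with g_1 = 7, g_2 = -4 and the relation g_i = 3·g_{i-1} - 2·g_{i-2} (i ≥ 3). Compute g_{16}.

Applying the relation repeatedly:
g_3 = -26, g_4 = -70, g_5 = -158, …, g_{13} = -45038, g_{14} = -90094, g_{15} = -180206, g_{16} = -360430.
(Characteristic roots are 2 and 1.)

-360430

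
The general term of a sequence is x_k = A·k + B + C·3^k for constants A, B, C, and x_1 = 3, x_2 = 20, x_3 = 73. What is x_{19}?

The three given values yield: A + B + 3C = 3; 2A + B + 9C = 20; 3A + B + 27C = 73.
Subtracting the first from the second: A + 6C = 17.
Subtracting the second from the third: A + 18C = 53.
Solving: C = 3, A = -1, then B = -5.
So x_k = -1·k + (-5) + 3·3^k; at k=19 this is 3486784377.

3486784377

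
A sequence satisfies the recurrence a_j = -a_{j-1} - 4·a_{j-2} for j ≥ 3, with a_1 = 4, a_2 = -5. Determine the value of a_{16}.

Iterate the recurrence:
a_3 = -11;  a_4 = 31;  a_5 = 13;  …;  a_{13} = -16979;  a_{14} = 17239;  a_{15} = 50677;  a_{16} = -119633.

-119633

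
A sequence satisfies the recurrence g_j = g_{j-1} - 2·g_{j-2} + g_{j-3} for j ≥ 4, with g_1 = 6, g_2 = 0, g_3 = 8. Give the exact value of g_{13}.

Applying the relation repeatedly:
g_4 = 14; g_5 = -2; g_6 = -22; g_7 = -4; g_8 = 38; g_9 = 24; g_{10} = -56; g_{11} = -66; g_{12} = 70; g_{13} = 146.

146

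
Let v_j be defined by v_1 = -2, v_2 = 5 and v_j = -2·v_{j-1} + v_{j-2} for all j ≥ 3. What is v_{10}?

5741

Iterate the recurrence:
v_3 = -12; v_4 = 29; v_5 = -70; v_6 = 169; v_7 = -408; v_8 = 985; v_9 = -2378; v_{10} = 5741.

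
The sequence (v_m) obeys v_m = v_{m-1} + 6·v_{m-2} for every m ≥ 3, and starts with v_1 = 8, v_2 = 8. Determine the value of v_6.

1064

Applying the relation repeatedly:
v_3 = 56;  v_4 = 104;  v_5 = 440;  v_6 = 1064.
(Characteristic roots are 3 and -2.)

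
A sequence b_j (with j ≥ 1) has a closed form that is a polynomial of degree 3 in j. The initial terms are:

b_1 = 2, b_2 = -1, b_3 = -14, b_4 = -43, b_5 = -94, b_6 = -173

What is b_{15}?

1st diffs: -3, -13, -29, -51, -79.
2nd diffs: -10, -16, -22, -28.
3rd diffs: -6, -6, -6 (constant).
Newton forward-difference form: b_j = 2 + (-3)·C(j-1,1) + (-10)·C(j-1,2) + (-6)·C(j-1,3).
At j = 15: j-1 = 14, so b_{15} = 2 - 42 - 910 - 2184 = -3134.

-3134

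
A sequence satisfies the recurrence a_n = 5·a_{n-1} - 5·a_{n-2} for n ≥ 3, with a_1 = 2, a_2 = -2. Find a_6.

-1300

Iterate the recurrence:
a_3 = -20;  a_4 = -90;  a_5 = -350;  a_6 = -1300.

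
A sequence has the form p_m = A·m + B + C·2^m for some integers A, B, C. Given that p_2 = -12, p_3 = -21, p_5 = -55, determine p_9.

Plug in m = 2, 3, 5: 2A + B + 4C = -12; 3A + B + 8C = -21; 5A + B + 32C = -55.
Subtracting the first from the second: A + 4C = -9.
Subtracting the second from the third: 2A + 24C = -34.
Solving: C = -1, A = -5, then B = 2.
So p_m = -5·m + 2 + (-1)·2^m; at m=9 this is -555.

-555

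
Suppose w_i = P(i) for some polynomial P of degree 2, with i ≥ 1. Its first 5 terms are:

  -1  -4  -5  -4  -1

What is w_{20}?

284

1st diffs: -3, -1, 1, 3.
2nd diffs: 2, 2, 2 (constant).
So w_i = i^2 - 6i + 4.
Evaluating at i = 20 gives w_{20} = 284.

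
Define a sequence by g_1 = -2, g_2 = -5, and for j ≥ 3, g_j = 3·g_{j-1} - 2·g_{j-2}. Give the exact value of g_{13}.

-12287

Applying the relation repeatedly:
g_3 = -11; g_4 = -23; g_5 = -47; …; g_{10} = -1535; g_{11} = -3071; g_{12} = -6143; g_{13} = -12287.
(Characteristic roots are 2 and 1.)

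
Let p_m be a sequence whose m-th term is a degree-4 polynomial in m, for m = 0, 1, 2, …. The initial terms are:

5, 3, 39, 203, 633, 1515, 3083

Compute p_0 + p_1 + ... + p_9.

1st diffs: -2, 36, 164, 430, 882, 1568.
2nd diffs: 38, 128, 266, 452, 686.
3rd diffs: 90, 138, 186, 234.
4th diffs: 48, 48, 48 (constant).
Newton forward-difference form: p_m = 5 + (-2)·C(m,1) + 38·C(m,2) + 90·C(m,3) + 48·C(m,4).
Continuing: 5619, 9453, 14963.
Summing m = 0..9 (10 terms) gives 35516.

35516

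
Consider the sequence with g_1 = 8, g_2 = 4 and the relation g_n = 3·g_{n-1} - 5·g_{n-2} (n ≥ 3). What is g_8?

2596

Iterate the recurrence:
g_3 = -28, g_4 = -104, g_5 = -172, g_6 = 4, g_7 = 872, g_8 = 2596.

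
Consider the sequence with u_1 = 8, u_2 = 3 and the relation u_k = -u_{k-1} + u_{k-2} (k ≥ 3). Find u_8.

-25

Applying the relation repeatedly:
u_3 = 5  u_4 = -2  u_5 = 7  u_6 = -9  u_7 = 16  u_8 = -25.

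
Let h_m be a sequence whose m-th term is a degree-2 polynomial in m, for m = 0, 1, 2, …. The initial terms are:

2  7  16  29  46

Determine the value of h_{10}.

1st diffs: 5, 9, 13, 17.
2nd diffs: 4, 4, 4 (constant).
Newton forward-difference form: h_m = 2 + 5·C(m,1) + 4·C(m,2).
At m = 10: m = 10, so h_{10} = 2 + 50 + 180 = 232.

232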